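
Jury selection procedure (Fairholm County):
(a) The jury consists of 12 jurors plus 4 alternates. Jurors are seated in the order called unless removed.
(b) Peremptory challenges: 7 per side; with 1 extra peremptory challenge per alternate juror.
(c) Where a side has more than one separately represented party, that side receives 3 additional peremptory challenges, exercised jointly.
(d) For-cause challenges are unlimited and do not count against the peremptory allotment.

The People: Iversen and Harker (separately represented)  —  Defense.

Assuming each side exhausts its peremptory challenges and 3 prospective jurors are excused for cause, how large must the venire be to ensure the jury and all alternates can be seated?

Seats to fill: 12 + 4 alternates = 16.
Peremptories — The People: 7 + 1×4 + 3 = 14; Defense: 7 + 1×4 = 11; total 25.
For-cause removals: 3.
Minimum venire: 16 + 25 + 3 = 44.

44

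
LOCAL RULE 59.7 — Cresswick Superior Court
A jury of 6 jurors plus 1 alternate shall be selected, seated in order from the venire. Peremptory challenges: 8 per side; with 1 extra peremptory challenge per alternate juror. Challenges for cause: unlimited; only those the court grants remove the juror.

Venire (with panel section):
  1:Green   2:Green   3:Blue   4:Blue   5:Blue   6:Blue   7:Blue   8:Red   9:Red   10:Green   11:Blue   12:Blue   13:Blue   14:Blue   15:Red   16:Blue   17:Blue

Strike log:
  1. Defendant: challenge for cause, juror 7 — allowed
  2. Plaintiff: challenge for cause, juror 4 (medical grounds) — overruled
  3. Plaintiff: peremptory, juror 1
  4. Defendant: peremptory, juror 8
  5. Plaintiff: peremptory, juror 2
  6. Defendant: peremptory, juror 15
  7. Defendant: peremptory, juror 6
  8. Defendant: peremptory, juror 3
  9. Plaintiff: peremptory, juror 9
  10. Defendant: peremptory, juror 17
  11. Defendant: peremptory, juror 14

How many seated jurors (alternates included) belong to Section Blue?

6

Removed: #1, #2, #3, #6, #7, #8, #9, #14, #15, #17.
Seated (7 incl. alternates): #4, #5, #10, #11, #12, #13, #16.
Of those, in Section Blue: #4, #5, #11, #12, #13, #16 → 6.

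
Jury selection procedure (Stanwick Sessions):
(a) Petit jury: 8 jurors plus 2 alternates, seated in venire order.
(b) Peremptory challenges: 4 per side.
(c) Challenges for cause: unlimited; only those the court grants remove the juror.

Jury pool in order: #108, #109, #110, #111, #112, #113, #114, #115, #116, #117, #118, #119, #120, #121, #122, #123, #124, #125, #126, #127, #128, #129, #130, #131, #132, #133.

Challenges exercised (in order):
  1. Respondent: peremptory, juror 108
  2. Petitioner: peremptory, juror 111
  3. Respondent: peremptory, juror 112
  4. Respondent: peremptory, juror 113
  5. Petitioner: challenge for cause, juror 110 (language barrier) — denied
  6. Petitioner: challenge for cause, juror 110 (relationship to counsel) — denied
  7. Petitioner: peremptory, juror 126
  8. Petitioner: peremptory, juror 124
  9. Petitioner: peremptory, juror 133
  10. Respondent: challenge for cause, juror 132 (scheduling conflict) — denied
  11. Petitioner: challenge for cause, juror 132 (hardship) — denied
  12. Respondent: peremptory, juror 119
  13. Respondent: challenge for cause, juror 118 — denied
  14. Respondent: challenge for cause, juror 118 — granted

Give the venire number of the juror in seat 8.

Removed: #108, #111, #112, #113, #118, #119, #124, #126, #133. (#110, #132 stay — for-cause denied.)
Seating in order: seats 1–8 → #109, #110, #114, #115, #116, #117, #120, #121; alternates → #122, #123.
So seat 8 is #121.

121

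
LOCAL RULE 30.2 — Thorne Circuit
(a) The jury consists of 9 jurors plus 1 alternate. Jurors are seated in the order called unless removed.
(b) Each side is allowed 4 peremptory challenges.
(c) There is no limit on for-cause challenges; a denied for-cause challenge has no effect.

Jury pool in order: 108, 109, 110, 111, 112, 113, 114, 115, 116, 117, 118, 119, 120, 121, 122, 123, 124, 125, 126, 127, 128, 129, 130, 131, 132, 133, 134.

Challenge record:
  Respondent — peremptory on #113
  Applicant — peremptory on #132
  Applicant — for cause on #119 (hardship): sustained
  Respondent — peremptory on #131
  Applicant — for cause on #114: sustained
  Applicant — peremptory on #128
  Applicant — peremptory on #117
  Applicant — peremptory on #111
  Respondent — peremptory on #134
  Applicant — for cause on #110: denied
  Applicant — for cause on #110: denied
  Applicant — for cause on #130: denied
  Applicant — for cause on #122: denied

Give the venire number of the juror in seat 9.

Removed: #111, #113, #114, #117, #119, #128, #131, #132, #134. (#110, #122, #130 stay — for-cause denied.)
Seating in order: seats 1–9 → #108, #109, #110, #112, #115, #116, #118, #120, #121; alternates → #122.
So seat 9 is #121.

121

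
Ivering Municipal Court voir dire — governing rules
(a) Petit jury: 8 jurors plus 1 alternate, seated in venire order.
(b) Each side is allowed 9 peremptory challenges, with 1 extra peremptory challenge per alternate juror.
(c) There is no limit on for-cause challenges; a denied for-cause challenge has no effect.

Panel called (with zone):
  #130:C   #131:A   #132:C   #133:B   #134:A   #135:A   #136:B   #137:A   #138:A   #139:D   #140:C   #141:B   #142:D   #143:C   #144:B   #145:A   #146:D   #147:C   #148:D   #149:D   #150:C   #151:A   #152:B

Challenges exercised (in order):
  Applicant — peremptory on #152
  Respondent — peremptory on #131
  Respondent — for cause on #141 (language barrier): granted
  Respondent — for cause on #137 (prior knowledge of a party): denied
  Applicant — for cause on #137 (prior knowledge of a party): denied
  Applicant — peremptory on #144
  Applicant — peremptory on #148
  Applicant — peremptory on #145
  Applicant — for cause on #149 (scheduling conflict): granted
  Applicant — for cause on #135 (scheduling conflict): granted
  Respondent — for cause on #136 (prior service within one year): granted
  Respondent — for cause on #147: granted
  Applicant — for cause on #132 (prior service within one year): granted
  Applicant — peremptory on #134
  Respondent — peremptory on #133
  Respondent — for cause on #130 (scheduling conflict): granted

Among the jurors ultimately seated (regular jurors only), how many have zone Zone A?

2

Removed: #130, #131, #132, #133, #134, #135, #136, #141, #144, #145, #147, #148, #149, #152.
Seated jurors 1–8: #137, #138, #139, #140, #142, #143, #146, #150 (alternates #151 not counted).
Of those, in Zone A: #137, #138 → 2.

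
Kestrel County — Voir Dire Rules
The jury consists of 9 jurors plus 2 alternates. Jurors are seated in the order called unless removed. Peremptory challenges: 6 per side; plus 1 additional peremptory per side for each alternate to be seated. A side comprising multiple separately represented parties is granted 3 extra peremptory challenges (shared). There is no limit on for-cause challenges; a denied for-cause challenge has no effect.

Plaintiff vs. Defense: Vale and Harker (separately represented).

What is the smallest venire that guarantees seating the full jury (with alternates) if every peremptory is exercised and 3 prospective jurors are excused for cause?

33

Seats to fill: 9 + 2 alternates = 11.
Peremptories — Plaintiff: 6 + 1×2 = 8; Defense: 6 + 1×2 + 3 = 11; total 19.
For-cause removals: 3.
Minimum venire: 11 + 19 + 3 = 33.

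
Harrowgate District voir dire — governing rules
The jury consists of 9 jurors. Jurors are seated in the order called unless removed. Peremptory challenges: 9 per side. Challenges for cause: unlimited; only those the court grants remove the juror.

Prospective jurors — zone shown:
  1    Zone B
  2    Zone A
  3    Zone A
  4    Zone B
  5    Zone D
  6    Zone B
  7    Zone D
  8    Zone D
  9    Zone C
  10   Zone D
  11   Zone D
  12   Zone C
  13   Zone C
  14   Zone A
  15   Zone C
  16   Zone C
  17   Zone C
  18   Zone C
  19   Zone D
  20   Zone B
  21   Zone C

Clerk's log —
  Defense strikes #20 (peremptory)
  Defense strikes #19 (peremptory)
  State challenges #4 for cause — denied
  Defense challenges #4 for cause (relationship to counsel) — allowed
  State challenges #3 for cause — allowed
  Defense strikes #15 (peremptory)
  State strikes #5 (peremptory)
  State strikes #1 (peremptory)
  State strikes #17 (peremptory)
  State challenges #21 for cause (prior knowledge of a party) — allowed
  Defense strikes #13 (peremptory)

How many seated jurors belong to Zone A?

Removed: #1, #3, #4, #5, #13, #15, #17, #19, #20, #21.
Seated jurors 1–9: #2, #6, #7, #8, #9, #10, #11, #12, #14.
Of those, in Zone A: #2, #14 → 2.

2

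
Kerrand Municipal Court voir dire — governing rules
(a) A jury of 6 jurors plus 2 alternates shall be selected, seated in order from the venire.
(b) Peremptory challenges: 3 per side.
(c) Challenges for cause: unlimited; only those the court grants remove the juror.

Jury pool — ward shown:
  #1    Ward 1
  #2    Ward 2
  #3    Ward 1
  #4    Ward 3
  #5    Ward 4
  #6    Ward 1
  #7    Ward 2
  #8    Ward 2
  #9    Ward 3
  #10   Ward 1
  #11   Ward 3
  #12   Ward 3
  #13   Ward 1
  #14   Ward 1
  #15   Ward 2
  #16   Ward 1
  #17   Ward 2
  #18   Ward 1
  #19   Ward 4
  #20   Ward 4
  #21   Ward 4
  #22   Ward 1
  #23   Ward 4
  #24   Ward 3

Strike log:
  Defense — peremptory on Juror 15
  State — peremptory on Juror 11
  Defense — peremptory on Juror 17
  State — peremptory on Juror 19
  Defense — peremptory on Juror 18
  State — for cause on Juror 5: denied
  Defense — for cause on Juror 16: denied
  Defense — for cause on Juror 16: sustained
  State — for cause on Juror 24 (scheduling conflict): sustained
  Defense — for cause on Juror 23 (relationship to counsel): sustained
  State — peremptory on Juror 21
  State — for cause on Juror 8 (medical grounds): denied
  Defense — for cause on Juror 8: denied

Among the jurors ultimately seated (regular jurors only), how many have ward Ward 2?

Removed: #11, #15, #16, #17, #18, #19, #21, #23, #24.
Seated jurors 1–6: #1, #2, #3, #4, #5, #6 (alternates #7, #8 not counted).
Of those, in Ward 2: #2 → 1.

1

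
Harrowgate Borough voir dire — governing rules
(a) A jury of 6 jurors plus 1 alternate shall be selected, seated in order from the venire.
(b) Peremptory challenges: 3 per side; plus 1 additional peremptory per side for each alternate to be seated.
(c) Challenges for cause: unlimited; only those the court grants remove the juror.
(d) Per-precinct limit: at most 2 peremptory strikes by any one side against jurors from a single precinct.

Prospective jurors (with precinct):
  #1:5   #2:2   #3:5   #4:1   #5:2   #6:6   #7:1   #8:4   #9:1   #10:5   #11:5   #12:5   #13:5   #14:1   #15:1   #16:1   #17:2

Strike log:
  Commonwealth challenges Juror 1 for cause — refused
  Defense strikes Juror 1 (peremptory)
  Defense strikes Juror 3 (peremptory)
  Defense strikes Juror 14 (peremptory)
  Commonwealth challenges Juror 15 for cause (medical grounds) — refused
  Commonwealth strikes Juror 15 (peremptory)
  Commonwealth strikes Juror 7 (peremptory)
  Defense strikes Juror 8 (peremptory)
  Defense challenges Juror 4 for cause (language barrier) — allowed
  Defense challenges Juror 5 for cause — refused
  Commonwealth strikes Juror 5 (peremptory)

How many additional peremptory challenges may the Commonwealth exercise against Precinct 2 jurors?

1

Commonwealth peremptories so far: #15, #7, #5 — 3 of 4 used, 1 left overall.
Against Precinct 2: #5 — 1 used; per-precinct cap 2 leaves 1.
Binding limit: min(1, 1) = 1.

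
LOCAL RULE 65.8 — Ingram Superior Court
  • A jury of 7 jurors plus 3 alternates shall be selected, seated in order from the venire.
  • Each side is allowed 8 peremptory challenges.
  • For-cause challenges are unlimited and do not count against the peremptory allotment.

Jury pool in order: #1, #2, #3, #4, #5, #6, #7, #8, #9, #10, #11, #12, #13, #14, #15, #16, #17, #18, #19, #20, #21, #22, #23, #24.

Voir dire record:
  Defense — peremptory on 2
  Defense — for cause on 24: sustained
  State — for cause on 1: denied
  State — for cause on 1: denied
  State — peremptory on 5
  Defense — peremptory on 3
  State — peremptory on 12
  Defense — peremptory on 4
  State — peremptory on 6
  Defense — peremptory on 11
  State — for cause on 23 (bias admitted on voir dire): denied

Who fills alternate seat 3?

Removed: #2, #3, #4, #5, #6, #11, #12, #24. (#1, #23 stay — for-cause denied.)
Seating in order: seats 1–7 → #1, #7, #8, #9, #10, #13, #14; alternates → #15, #16, #17.
So alternate 3 is #17.

17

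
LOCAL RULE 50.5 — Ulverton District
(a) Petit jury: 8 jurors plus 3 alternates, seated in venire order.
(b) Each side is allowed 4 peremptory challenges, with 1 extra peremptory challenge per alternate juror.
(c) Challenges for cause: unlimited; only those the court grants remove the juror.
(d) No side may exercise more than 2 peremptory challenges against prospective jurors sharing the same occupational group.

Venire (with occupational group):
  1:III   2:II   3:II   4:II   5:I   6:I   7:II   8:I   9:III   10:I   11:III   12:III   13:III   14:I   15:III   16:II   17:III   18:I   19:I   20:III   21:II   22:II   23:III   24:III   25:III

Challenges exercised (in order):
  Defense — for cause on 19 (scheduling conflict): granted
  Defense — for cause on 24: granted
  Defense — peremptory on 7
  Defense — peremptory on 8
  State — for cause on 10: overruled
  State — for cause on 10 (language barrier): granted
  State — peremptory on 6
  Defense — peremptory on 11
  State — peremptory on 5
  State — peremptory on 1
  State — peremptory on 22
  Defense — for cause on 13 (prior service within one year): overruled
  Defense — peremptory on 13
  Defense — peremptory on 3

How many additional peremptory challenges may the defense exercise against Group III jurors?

Defense peremptories so far: #7, #8, #11, #13, #3 — 5 of 7 used, 2 left overall.
Against Group III: #11, #13 — 2 used; per-group cap 2 leaves 0.
Binding limit: min(2, 0) = 0.

0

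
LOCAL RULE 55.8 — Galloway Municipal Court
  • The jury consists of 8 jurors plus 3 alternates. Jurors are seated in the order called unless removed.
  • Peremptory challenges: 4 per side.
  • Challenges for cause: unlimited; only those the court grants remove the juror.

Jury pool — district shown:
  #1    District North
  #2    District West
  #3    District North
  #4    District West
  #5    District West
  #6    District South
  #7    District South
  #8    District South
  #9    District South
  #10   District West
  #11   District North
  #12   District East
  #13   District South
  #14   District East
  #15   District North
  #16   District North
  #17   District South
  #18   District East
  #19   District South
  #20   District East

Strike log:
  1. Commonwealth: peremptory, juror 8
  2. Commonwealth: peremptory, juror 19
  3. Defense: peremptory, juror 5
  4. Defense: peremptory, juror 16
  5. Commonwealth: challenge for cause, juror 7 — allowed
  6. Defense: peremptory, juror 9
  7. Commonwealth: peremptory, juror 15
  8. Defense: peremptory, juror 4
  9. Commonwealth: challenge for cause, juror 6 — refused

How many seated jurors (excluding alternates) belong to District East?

Removed: #4, #5, #7, #8, #9, #15, #16, #19.
Seated jurors 1–8: #1, #2, #3, #6, #10, #11, #12, #13 (alternates #14, #17, #18 not counted).
Of those, in District East: #12 → 1.

1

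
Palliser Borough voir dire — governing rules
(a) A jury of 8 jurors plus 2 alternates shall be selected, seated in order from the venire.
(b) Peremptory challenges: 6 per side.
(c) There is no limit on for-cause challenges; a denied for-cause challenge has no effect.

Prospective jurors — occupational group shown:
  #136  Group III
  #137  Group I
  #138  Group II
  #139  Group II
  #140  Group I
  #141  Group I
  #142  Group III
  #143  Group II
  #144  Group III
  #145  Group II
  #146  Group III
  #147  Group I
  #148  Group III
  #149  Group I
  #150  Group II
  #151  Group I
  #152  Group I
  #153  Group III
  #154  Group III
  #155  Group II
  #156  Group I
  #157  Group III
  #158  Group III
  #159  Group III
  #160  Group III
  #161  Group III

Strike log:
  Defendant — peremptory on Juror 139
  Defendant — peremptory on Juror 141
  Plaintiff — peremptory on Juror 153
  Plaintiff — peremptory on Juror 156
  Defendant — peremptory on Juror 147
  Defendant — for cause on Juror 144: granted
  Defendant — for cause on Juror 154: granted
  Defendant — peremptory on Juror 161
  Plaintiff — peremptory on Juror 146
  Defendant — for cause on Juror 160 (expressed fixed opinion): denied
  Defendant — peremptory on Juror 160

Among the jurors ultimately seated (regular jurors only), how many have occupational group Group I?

2

Removed: #139, #141, #144, #146, #147, #153, #154, #156, #160, #161.
Seated jurors 1–8: #136, #137, #138, #140, #142, #143, #145, #148 (alternates #149, #150 not counted).
Of those, in Group I: #137, #140 → 2.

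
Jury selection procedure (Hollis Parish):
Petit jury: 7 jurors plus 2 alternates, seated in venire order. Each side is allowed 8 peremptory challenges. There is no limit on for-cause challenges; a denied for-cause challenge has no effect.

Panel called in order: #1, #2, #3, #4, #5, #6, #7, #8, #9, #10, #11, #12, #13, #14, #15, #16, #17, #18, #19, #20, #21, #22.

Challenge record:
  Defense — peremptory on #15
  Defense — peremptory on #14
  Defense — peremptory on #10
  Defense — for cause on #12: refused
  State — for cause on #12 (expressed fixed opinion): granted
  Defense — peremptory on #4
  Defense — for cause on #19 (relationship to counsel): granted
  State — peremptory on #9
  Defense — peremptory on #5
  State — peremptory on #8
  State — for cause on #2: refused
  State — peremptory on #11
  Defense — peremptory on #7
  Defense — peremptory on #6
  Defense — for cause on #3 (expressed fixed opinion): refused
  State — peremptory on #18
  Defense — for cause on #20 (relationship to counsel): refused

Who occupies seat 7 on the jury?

Removed: #4, #5, #6, #7, #8, #9, #10, #11, #12, #14, #15, #18, #19. (#2, #3, #20 stay — for-cause denied.)
Filling seats in venire order through position 7: #1, #2, #3, #13, #16, #17, #20.
So seat 7 is #20.

20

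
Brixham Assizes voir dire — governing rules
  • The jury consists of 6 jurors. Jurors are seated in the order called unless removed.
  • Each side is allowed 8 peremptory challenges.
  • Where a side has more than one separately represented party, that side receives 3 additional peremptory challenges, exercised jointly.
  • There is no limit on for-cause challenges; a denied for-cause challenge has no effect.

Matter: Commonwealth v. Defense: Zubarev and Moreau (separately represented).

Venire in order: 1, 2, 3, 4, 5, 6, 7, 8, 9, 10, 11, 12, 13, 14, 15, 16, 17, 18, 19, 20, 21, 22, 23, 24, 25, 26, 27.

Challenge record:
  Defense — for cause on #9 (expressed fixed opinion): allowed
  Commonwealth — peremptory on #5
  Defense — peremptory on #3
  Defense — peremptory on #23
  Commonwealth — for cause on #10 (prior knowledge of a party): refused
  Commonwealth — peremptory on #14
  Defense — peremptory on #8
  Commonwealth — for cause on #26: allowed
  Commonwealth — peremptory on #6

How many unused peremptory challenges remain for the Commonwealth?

5

Commonwealth allotment: 8.
Commonwealth peremptories used: #5, #14, #6 — 3 (for-cause on #10, #26 don't count).
Remaining: 8 − 3 = 5.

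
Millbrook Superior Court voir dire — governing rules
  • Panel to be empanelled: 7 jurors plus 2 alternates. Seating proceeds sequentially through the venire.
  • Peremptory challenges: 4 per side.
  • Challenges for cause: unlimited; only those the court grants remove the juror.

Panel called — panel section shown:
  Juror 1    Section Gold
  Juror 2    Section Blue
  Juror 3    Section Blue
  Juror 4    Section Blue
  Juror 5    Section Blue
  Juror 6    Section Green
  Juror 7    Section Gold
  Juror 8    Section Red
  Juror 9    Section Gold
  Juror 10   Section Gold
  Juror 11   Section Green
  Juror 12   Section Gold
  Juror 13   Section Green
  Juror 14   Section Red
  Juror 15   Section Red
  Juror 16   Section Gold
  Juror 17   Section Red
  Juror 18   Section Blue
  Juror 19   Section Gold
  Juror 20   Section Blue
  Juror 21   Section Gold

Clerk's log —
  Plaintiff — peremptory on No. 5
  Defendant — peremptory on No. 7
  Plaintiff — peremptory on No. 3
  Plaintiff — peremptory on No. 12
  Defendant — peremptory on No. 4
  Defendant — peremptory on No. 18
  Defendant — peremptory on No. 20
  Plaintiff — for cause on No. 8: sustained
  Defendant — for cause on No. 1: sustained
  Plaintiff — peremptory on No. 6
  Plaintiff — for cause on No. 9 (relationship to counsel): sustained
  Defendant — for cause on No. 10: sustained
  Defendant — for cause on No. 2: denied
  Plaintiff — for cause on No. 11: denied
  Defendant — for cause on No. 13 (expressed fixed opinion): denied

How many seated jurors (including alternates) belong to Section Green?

2

Removed: #1, #3, #4, #5, #6, #7, #8, #9, #10, #12, #18, #20.
Seated (9 incl. alternates): #2, #11, #13, #14, #15, #16, #17, #19, #21.
Of those, in Section Green: #11, #13 → 2.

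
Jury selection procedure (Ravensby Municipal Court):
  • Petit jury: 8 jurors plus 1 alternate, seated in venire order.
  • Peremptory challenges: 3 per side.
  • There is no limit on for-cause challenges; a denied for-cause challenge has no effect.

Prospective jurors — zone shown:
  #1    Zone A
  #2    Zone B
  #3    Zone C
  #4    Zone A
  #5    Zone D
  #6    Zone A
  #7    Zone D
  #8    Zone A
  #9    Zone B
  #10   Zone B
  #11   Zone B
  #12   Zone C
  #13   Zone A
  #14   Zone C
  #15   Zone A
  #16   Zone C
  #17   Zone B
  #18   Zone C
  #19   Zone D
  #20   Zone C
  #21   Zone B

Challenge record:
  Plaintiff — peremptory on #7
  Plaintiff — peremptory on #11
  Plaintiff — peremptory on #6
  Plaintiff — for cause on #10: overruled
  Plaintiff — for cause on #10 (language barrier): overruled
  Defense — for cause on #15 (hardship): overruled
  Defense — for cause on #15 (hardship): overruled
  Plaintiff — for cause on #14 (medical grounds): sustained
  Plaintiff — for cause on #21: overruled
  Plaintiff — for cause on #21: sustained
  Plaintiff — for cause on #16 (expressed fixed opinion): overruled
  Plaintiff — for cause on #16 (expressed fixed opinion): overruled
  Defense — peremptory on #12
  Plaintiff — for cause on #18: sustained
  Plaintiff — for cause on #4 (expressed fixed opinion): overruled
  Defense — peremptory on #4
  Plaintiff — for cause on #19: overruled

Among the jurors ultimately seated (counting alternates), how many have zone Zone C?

Removed: #4, #6, #7, #11, #12, #14, #18, #21.
Seated (9 incl. alternates): #1, #2, #3, #5, #8, #9, #10, #13, #15.
Of those, in Zone C: #3 → 1.

1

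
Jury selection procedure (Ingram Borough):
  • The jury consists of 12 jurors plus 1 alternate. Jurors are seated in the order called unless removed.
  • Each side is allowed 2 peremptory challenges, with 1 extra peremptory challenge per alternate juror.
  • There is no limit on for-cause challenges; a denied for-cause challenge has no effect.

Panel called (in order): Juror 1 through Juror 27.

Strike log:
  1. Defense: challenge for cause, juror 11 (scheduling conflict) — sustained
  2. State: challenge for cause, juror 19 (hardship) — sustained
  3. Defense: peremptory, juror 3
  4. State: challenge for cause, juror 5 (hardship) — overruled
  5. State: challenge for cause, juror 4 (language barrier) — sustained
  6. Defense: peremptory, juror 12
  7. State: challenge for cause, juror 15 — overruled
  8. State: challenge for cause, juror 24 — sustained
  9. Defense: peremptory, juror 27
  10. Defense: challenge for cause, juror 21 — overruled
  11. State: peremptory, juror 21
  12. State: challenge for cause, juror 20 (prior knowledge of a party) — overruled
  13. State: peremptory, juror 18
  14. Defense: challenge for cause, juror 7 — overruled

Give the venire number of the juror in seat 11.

Removed: #3, #4, #11, #12, #18, #19, #21, #24, #27. (#5, #7, #15, #20 stay — for-cause denied.)
Filling seats in venire order through position 11: #1, #2, #5, #6, #7, #8, #9, #10, #13, #14, #15.
So seat 11 is #15.

15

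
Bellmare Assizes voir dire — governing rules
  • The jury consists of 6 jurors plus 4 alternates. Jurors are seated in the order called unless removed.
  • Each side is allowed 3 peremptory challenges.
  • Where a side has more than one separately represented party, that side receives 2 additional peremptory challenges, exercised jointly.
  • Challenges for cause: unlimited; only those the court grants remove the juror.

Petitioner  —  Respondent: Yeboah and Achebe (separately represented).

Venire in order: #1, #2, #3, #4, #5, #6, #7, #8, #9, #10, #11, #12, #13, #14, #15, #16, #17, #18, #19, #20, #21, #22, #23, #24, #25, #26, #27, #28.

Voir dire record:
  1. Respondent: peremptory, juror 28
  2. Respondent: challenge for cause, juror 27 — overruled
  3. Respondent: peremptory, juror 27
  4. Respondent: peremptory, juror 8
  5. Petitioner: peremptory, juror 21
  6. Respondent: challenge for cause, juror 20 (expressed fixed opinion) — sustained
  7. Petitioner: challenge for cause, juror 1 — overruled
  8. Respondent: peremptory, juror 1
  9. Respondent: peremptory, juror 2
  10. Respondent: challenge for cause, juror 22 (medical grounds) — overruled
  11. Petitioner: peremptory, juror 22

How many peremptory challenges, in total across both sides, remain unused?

1

Petitioner allotment: 3. Respondent allotment: 3 base + 2 multi-party = 5.
Petitioner peremptories used: #21, #22 — 2 (the for-cause on #1 doesn't count).
Respondent peremptories used: #28, #27, #8, #1, #2 — 5 (for-cause on #27, #20, #22 don't count).
Remaining: (3 − 2) + (5 − 5) = 1.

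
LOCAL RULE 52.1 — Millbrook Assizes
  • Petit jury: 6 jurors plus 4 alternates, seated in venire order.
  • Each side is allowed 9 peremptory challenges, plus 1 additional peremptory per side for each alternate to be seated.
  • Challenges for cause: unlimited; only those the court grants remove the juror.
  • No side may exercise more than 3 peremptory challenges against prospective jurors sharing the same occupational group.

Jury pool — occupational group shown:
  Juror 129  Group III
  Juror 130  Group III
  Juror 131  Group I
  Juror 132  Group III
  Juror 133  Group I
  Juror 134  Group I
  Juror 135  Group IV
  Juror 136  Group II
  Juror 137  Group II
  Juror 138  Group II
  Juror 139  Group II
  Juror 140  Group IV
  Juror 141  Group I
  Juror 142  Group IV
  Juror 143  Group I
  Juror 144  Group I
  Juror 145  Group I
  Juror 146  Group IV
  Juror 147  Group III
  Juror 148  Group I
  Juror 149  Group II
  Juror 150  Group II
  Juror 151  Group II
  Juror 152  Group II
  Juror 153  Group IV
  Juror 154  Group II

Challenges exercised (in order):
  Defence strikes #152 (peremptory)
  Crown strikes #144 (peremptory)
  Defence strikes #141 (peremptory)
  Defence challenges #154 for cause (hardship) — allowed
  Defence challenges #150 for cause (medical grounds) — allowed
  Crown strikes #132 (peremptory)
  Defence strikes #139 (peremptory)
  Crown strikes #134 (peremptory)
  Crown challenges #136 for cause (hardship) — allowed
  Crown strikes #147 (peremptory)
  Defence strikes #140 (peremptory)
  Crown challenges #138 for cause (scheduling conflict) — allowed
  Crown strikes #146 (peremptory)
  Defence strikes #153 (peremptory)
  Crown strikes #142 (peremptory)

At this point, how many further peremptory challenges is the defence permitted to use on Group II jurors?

Defence peremptories so far: #152, #141, #139, #140, #153 — 5 of 13 used, 8 left overall.
Against Group II: #152, #139 — 2 used; per-group cap 3 leaves 1.
Binding limit: min(8, 1) = 1.

1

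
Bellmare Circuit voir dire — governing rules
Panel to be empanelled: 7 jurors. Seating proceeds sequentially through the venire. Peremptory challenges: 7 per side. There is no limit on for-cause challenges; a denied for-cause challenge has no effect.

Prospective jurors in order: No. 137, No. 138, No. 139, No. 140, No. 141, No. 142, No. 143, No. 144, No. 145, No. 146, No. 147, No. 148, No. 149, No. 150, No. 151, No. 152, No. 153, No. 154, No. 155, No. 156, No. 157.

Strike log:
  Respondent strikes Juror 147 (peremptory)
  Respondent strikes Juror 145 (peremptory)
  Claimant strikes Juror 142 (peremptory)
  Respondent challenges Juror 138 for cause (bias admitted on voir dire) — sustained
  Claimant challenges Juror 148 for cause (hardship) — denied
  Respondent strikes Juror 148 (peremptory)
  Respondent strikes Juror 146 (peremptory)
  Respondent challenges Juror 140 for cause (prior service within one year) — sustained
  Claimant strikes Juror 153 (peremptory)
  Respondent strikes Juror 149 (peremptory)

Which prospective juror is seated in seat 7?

151

Removed: #138, #140, #142, #145, #146, #147, #148, #149, #153.
Seating in order: seats 1–7 → #137, #139, #141, #143, #144, #150, #151.
So seat 7 is #151.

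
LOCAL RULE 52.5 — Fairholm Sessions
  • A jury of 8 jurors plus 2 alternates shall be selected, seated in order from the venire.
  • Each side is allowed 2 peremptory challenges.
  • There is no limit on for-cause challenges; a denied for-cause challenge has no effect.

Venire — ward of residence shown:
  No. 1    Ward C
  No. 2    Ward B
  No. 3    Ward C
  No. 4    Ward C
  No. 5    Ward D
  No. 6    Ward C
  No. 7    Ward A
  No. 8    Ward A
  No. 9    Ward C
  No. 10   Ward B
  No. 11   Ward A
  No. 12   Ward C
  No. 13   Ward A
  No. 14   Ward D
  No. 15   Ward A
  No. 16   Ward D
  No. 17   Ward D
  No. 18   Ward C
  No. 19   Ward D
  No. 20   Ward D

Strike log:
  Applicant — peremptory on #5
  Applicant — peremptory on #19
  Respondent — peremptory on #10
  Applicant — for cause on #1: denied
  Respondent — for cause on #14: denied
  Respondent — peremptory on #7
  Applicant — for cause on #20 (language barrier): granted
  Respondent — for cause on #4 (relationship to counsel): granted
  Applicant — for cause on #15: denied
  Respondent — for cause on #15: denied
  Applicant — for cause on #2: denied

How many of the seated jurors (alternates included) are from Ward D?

Removed: #4, #5, #7, #10, #19, #20.
Seated (10 incl. alternates): #1, #2, #3, #6, #8, #9, #11, #12, #13, #14.
Of those, in Ward D: #14 → 1.

1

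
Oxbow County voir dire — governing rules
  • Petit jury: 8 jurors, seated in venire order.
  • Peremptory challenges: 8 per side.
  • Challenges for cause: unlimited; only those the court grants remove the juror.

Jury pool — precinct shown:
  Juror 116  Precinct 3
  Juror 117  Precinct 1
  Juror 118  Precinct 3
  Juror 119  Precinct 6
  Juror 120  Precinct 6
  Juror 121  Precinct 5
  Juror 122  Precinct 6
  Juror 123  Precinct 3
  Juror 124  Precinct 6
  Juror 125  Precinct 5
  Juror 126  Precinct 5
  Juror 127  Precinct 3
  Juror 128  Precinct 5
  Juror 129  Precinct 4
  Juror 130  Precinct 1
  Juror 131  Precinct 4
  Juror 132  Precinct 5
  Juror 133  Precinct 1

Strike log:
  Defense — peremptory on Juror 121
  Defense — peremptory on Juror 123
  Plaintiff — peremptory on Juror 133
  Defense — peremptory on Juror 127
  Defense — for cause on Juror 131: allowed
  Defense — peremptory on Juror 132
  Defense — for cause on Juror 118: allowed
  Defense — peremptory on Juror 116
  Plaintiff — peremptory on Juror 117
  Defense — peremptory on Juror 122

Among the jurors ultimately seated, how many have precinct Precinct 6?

3

Removed: #116, #117, #118, #121, #122, #123, #127, #131, #132, #133.
Seated jurors 1–8: #119, #120, #124, #125, #126, #128, #129, #130.
Of those, in Precinct 6: #119, #120, #124 → 3.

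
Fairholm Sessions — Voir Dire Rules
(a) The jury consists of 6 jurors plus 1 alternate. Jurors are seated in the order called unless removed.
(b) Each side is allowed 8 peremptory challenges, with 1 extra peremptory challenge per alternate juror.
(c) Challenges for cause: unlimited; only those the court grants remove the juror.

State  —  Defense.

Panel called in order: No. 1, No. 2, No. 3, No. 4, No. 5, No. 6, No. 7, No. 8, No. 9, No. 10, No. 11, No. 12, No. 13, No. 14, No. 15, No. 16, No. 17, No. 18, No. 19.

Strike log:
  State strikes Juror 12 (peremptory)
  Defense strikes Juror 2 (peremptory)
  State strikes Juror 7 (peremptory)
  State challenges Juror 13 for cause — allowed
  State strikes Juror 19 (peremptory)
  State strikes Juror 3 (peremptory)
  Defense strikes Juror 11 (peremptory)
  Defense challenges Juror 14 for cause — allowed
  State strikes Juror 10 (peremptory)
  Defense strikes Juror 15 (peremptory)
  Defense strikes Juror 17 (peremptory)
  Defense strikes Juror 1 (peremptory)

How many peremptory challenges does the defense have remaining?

Defense allotment: 8 base + 1 × 1 alternate = 9.
Defense peremptories used: #2, #11, #15, #17, #1 — 5 (the for-cause on #14 doesn't count).
Remaining: 9 − 5 = 4.

4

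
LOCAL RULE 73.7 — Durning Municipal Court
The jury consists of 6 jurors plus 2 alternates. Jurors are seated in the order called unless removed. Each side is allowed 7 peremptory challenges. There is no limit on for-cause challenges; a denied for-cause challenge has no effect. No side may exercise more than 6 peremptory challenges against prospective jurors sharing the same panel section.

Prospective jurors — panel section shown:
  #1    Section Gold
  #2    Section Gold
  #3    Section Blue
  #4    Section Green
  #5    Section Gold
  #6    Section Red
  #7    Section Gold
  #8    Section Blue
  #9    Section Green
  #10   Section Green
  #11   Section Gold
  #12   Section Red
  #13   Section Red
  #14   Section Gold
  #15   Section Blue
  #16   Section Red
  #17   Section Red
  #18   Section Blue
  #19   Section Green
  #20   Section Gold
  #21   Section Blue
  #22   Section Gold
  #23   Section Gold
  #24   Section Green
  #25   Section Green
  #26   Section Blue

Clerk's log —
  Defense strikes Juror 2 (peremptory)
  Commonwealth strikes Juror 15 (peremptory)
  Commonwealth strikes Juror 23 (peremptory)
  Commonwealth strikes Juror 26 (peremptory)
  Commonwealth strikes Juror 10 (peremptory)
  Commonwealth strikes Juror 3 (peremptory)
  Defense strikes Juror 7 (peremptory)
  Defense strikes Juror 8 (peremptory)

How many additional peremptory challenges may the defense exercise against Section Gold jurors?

Defense peremptories so far: #2, #7, #8 — 3 of 7 used, 4 left overall.
Against Section Gold: #2, #7 — 2 used; per-section cap 6 leaves 4.
Binding limit: min(4, 4) = 4.

4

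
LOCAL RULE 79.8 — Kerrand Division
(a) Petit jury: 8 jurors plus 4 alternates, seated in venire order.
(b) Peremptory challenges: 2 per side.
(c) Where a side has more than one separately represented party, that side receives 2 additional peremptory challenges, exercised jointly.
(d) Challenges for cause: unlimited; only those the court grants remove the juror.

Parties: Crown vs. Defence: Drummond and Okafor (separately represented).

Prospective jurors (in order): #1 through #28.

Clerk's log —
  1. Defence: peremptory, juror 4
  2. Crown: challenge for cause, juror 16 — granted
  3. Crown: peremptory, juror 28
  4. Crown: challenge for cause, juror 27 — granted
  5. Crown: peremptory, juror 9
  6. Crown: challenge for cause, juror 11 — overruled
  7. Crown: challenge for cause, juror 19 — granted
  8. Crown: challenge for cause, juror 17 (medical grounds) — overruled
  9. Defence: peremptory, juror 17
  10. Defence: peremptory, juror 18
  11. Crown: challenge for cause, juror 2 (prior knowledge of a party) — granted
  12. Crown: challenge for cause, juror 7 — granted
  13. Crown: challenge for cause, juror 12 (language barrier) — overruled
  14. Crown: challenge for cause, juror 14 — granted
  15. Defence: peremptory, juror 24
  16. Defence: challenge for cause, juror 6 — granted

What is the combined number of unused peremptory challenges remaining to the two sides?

Crown allotment: 2. Defence allotment: 2 base + 2 multi-party = 4.
Crown peremptories used: #28, #9 — 2 (for-cause on #16, #27, #11, #19, #17, #2, #7, #12, #14 don't count).
Defence peremptories used: #4, #17, #18, #24 — 4 (the for-cause on #6 doesn't count).
Remaining: (2 − 2) + (4 − 4) = 0.

0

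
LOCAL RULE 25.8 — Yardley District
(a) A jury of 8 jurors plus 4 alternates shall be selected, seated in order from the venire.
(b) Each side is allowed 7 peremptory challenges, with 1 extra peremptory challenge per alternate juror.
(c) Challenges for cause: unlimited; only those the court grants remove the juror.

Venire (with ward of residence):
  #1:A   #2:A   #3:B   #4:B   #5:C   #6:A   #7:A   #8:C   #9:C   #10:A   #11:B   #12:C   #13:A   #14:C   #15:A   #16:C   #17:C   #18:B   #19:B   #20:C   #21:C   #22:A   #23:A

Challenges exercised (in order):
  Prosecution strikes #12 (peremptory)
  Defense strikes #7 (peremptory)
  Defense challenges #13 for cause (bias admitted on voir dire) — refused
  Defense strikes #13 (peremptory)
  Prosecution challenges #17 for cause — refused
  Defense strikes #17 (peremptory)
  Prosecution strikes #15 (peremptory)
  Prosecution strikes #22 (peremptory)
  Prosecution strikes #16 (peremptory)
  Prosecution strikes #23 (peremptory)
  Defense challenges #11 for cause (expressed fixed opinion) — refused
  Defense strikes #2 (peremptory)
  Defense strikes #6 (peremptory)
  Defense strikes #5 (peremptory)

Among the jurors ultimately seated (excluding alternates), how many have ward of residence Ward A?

Removed: #2, #5, #6, #7, #12, #13, #15, #16, #17, #22, #23.
Seated jurors 1–8: #1, #3, #4, #8, #9, #10, #11, #14 (alternates #18, #19, #20, #21 not counted).
Of those, in Ward A: #1, #10 → 2.

2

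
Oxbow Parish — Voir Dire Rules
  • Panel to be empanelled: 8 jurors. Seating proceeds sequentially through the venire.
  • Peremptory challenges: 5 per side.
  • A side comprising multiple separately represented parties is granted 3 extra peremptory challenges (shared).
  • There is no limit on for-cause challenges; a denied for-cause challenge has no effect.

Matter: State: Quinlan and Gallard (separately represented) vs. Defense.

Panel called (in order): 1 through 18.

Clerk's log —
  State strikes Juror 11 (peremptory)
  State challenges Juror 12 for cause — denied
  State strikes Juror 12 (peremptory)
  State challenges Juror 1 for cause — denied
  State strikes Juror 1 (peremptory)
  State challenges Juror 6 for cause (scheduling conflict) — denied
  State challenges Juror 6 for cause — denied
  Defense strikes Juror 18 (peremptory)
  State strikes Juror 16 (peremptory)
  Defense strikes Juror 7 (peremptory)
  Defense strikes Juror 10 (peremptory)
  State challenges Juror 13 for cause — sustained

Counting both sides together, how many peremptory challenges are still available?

6

State allotment: 5 base + 3 multi-party = 8. Defense allotment: 5.
State peremptories used: #11, #12, #1, #16 — 4 (for-cause on #12, #1, #6, #6, #13 don't count).
Defense peremptories used: #18, #7, #10 — 3.
Remaining: (8 − 4) + (5 − 3) = 6.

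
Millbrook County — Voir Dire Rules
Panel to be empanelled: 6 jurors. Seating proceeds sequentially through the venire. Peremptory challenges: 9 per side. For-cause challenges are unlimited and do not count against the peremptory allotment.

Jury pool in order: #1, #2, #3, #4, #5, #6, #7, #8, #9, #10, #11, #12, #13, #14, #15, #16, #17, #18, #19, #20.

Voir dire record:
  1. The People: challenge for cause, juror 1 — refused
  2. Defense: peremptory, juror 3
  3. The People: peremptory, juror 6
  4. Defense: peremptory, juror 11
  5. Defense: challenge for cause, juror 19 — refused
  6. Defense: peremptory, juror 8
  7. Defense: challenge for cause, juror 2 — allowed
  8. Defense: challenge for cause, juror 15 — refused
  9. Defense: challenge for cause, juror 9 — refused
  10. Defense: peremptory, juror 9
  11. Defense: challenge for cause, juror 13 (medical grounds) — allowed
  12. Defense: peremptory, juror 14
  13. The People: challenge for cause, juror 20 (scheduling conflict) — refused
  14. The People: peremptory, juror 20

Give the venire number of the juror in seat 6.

12

Removed: #2, #3, #6, #8, #9, #11, #13, #14, #20. (#1, #15, #19 stay — for-cause denied.)
Seating in order: seats 1–6 → #1, #4, #5, #7, #10, #12.
So seat 6 is #12.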